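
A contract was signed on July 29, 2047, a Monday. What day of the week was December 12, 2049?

Day-of-year of July 29, 2047: 210.
Day-of-year of December 12, 2049: 346.
2047 has 365 days, so 365 − 210 = 155 days remain in 2047.
Full years: 2048: 366. Sum = 366.
Total: 155 + 366 + 346 = 867 days.
867 mod 7 = 6, so 6 days after Monday is Sunday.

Sunday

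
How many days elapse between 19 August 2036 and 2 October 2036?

August 2036: 31 − 19 = 12 days remain.
Then September (30): 30 days.
October 1–2, 2036: 2 days.
Total: 12 + 30 + 2 = 44 days.

44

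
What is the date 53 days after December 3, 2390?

January 25, 2391

Count 53 days after December 3, 2390:
Day-of-year of December 3, 2390: 337.
Day-of-year of January 25, 2391: 25.
2390 has 365 days, so 365 − 337 = 28 days remain in 2390.
Total: 28 + 25 = 53 days.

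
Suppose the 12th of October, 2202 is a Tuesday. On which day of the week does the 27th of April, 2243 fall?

Thursday

From October 12, 2202 to October 12, 2242: 40 years, of which 10 contain a Feb 29 — 30×365 + 10×366 = 14610 days.
October 2242: 31 − 12 = 19 days remain.
Then November (30), December (31), January (31), February 2243 (28), March (31): 30 + 31 + 31 + 28 + 31 = 151 days.
April 1–27, 2243: 27 days.
Residual: 197 days.
Total: 14807 days.
14807 mod 7 = 2, so 2 days after Tuesday is Thursday.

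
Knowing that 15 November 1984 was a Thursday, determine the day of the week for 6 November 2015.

Day-of-year of November 15, 1984: 320.
Day-of-year of November 6, 2015: 310.
1984 has 366 days, so 366 − 320 = 46 days remain in 1984.
Full years 1985–2014: 23 common + 7 leap = 23×365 + 7×366 = 10957 days.
Total: 46 + 10957 + 310 = 11313 days.
11313 mod 7 = 1, so 1 day after Thursday is Friday.

Friday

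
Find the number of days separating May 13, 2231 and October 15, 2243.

4538

Day-of-year of May 13, 2231: 133.
Day-of-year of October 15, 2243: 288.
2231 has 365 days, so 365 − 133 = 232 days remain in 2231.
Full years 2232–2242: 8 common + 3 leap = 8×365 + 3×366 = 4018 days.
Total: 232 + 4018 + 288 = 4538 days.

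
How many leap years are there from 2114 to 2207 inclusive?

22

Years divisible by 4: 2116, 2120, …, 2204 — 23 in all.
Of these, 2200 is divisible by 100 but not 400, so not leap.
Leap years: 23 − 1 = 22.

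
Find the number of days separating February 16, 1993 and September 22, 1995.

948

February 1993: 28 − 16 = 12 days remain (1993 is not a leap year, so February has 28 days).
Then 30 full months totalling 914 days.
September 1–22, 1995: 22 days.
Total: 12 + 914 + 22 = 948 days.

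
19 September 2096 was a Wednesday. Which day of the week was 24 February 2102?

September 19, 2096 → September 19, 2097: 365 days.
September 19, 2097 → September 19, 2098: 365 days.
September 19, 2098 → September 19, 2099: 365 days.
September 19, 2099 → September 19, 2100: 365 days (2100 is not a leap year (divisible by 100 but not 400)).
September 19, 2100 → September 19, 2101: 365 days.
September 2101: 30 − 19 = 11 days remain.
Then October (31), November (30), December (31), January (31): 31 + 30 + 31 + 31 = 123 days.
February 1–24, 2102: 24 days (2102 is not a leap year).
Residual: 158 days.
Total: 1983 days.
1983 mod 7 = 2, so 2 days after Wednesday is Friday.

Friday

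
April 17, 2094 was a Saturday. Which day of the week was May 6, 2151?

From April 17, 2094 to April 17, 2151: 57 years, of which 13 contain a Feb 29 — 44×365 + 13×366 = 20818 days.
(2100 is not a leap year (divisible by 100 but not 400).)
April 2151: 30 − 17 = 13 days remain.
May 1–6, 2151: 6 days.
Residual: 19 days.
Total: 20837 days.
20837 mod 7 = 5, so 5 days after Saturday is Thursday.

Thursday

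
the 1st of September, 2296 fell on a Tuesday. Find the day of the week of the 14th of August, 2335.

Wednesday

From September 1, 2296 to September 1, 2334: 38 years, of which 8 contain a Feb 29 — 30×365 + 8×366 = 13878 days.
(2300 is not a leap year (divisible by 100 but not 400).)
September 2334: 30 − 1 = 29 days remain.
Then 10 full months totalling 304 days.
August 1–14, 2335: 14 days.
Residual: 347 days.
Total: 14225 days.
14225 mod 7 = 1, so 1 day after Tuesday is Wednesday.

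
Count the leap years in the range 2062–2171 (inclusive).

Years divisible by 4: 2064, 2068, …, 2168 — 27 in all.
Of these, 2100 is divisible by 100 but not 400, so not leap.
Leap years: 27 − 1 = 26.

26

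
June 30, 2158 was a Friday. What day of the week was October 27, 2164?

June 30, 2158 → June 30, 2159: 365 days.
June 30, 2159 → June 30, 2160: 366 days (2160 is a leap year).
June 30, 2160 → June 30, 2161: 365 days.
June 30, 2161 → June 30, 2162: 365 days.
June 30, 2162 → June 30, 2163: 365 days.
June 30, 2163 → June 30, 2164: 366 days (2164 is a leap year).
June 2164: 30 − 30 = 0 days remain.
Then July (31), August (31), September (30): 31 + 31 + 30 = 92 days.
October 1–27, 2164: 27 days.
Residual: 119 days.
Total: 2311 days.
2311 mod 7 = 1, so 1 day after Friday is Saturday.

Saturday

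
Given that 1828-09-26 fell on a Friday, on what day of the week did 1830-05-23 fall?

September 1828: 30 − 26 = 4 days remain.
Then 19 full months totalling 577 days.
May 1–23, 1830: 23 days.
Total: 4 + 577 + 23 = 604 days.
604 mod 7 = 2, so 2 days after Friday is Sunday.

Sunday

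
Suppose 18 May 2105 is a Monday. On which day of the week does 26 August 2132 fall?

Tuesday

Day-of-year of May 18, 2105: 138.
Day-of-year of August 26, 2132: 239.
2105 has 365 days, so 365 − 138 = 227 days remain in 2105.
Full years 2106–2131: 20 common + 6 leap = 20×365 + 6×366 = 9496 days.
Total: 227 + 9496 + 239 = 9962 days.
9962 mod 7 = 1, so 1 day after Monday is Tuesday.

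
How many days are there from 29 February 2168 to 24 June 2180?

February 2168: 29 − 29 = 0 days remain (2168 is a leap year, so February has 29 days).
Then 147 full months totalling 4475 days.
June 1–24, 2180: 24 days.
Residual: 4499 days.
Total: 4499 days.

4499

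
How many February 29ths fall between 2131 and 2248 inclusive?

Years divisible by 4: 2132, 2136, …, 2248 — 30 in all.
Of these, 2200 is divisible by 100 but not 400, so not leap.
Leap years: 30 − 1 = 29.

29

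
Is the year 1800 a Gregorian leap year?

No

1800 is not a leap year (divisible by 100 but not 400).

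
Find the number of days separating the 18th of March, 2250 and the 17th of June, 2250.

March 2250: 31 − 18 = 13 days remain.
Then April (30), May (31): 30 + 31 = 61 days.
June 1–17, 2250: 17 days.
Total: 13 + 61 + 17 = 91 days.

91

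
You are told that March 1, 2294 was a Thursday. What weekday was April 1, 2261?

Monday

Count forward from the earlier date (April 1, 2261) to the later (March 1, 2294):
From April 1, 2261 to April 1, 2293: 32 years, of which 8 contain a Feb 29 — 24×365 + 8×366 = 11688 days.
April 2293: 30 − 1 = 29 days remain.
Then 10 full months totalling 304 days.
March 1, 2294: 1 day.
Residual: 334 days.
Total: 12022 days.
12022 mod 7 = 3, so 3 days before Thursday is Monday.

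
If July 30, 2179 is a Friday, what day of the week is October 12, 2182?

Saturday

Day-of-year of July 30, 2179: 211.
Day-of-year of October 12, 2182: 285.
2179 has 365 days, so 365 − 211 = 154 days remain in 2179.
Full years: 2180: 366; 2181: 365. Sum = 731.
Total: 154 + 731 + 285 = 1170 days.
1170 mod 7 = 1, so 1 day after Friday is Saturday.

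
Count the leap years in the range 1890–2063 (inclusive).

Years divisible by 4: 1892, 1896, …, 2060 — 43 in all.
Of these, 1900 is divisible by 100 but not 400, so not leap.
2000 is divisible by 400, so still leap.
Leap years: 43 − 1 = 42.

42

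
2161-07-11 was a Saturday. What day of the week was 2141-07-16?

Count forward from the earlier date (July 16, 2141) to the later (July 11, 2161):
From July 16, 2141 to July 16, 2160: 19 years, of which 5 contain a Feb 29 — 14×365 + 5×366 = 6940 days.
July 2160: 31 − 16 = 15 days remain.
Then 11 full months totalling 334 days.
July 1–11, 2161: 11 days.
Residual: 360 days.
Total: 7300 days.
7300 mod 7 = 6, so 6 days before Saturday is Sunday.

Sunday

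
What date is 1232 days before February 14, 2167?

October 1, 2163

Count 1232 days before February 14, 2167:
Day-of-year of October 1, 2163: 274.
Day-of-year of February 14, 2167: 45.
2163 has 365 days, so 365 − 274 = 91 days remain in 2163.
Full years: 2164: 366; 2165: 365; 2166: 365. Sum = 1096.
Total: 91 + 1096 + 45 = 1232 days.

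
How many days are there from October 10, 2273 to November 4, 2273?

October 2273: 31 − 10 = 21 days remain.
November 1–4, 2273: 4 days.
Total: 21 + 4 = 25 days.

25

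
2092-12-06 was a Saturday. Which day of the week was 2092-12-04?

Thursday

Count forward from the earlier date (December 4, 2092) to the later (December 6, 2092):
Within December 2092: 6 − 4 = 2 days.
2 mod 7 = 2, so 2 days before Saturday is Thursday.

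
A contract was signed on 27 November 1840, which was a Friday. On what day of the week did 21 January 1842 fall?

Day-of-year of November 27, 1840: 332.
Day-of-year of January 21, 1842: 21.
1840 has 366 days, so 366 − 332 = 34 days remain in 1840.
Full years: 1841: 365. Sum = 365.
Total: 34 + 365 + 21 = 420 days.
420 is a multiple of 7, so 21 January 1842 falls on the same weekday: Friday.

Friday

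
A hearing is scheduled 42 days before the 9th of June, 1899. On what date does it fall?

the 28th of April, 1899

Count 42 days before June 9, 1899:
April 1899: 30 − 28 = 2 days remain.
Then May (31): 31 days.
June 1–9, 1899: 9 days.
Total: 2 + 31 + 9 = 42 days.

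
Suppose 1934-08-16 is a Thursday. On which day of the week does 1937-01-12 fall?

Tuesday

Day-of-year of August 16, 1934: 228.
Day-of-year of January 12, 1937: 12.
1934 has 365 days, so 365 − 228 = 137 days remain in 1934.
Full years: 1935: 365; 1936: 366. Sum = 731.
Total: 137 + 731 + 12 = 880 days.
880 mod 7 = 5, so 5 days after Thursday is Tuesday.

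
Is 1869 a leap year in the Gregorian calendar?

No

1869 is not a leap year.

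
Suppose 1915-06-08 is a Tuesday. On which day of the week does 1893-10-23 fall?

Monday

Count forward from the earlier date (October 23, 1893) to the later (June 8, 1915):
From October 23, 1893 to October 23, 1914: 21 years, of which 4 contain a Feb 29 — 17×365 + 4×366 = 7669 days.
(1900 is not a leap year (divisible by 100 but not 400).)
October 1914: 31 − 23 = 8 days remain.
Then November (30), December (31), January (31), February 1915 (28), March (31), April (30), May (31): 30 + 31 + 31 + 28 + 31 + 30 + 31 = 212 days.
June 1–8, 1915: 8 days.
Residual: 228 days.
Total: 7897 days.
7897 mod 7 = 1, so 1 day before Tuesday is Monday.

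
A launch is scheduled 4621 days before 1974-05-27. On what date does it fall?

1961-10-01

Count 4621 days before May 27, 1974:
Day-of-year of October 1, 1961: 274.
Day-of-year of May 27, 1974: 147.
1961 has 365 days, so 365 − 274 = 91 days remain in 1961.
Full years 1962–1973: 9 common + 3 leap = 9×365 + 3×366 = 4383 days.
Total: 91 + 4383 + 147 = 4621 days.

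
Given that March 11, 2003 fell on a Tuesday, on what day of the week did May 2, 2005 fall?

March 11, 2003 → March 11, 2004: 366 days (2004 is a leap year).
March 11, 2004 → March 11, 2005: 365 days.
March 2005: 31 − 11 = 20 days remain.
Then April (30): 30 days.
May 1–2, 2005: 2 days.
Residual: 52 days.
Total: 783 days.
783 mod 7 = 6, so 6 days after Tuesday is Monday.

Monday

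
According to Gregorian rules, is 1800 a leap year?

No

1800 is not a leap year (divisible by 100 but not 400).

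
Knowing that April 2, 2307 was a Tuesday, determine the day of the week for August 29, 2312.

Thursday

April 2, 2307 → April 2, 2308: 366 days (2308 is a leap year).
April 2, 2308 → April 2, 2309: 365 days.
April 2, 2309 → April 2, 2310: 365 days.
April 2, 2310 → April 2, 2311: 365 days.
April 2, 2311 → April 2, 2312: 366 days (2312 is a leap year).
April 2312: 30 − 2 = 28 days remain.
Then May (31), June (30), July (31): 31 + 30 + 31 = 92 days.
August 1–29, 2312: 29 days.
Residual: 149 days.
Total: 1976 days.
1976 mod 7 = 2, so 2 days after Tuesday is Thursday.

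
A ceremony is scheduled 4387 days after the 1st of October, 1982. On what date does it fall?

the 5th of October, 1994

Count 4387 days after October 1, 1982:
From October 1, 1982 to October 1, 1994: 12 years, of which 3 contain a Feb 29 — 9×365 + 3×366 = 4383 days.
Within October 1994: 5 − 1 = 4 days.
Total: 4387 days.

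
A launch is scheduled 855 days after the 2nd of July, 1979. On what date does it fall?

the 3rd of November, 1981

Count 855 days after July 2, 1979:
July 2, 1979 → July 2, 1980: 366 days (1980 is a leap year).
July 2, 1980 → July 2, 1981: 365 days.
July 1981: 31 − 2 = 29 days remain.
Then August (31), September (30), October (31): 31 + 30 + 31 = 92 days.
November 1–3, 1981: 3 days.
Residual: 124 days.
Total: 855 days.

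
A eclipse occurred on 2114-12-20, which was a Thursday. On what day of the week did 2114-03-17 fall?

Count forward from the earlier date (March 17, 2114) to the later (December 20, 2114):
March 2114: 31 − 17 = 14 days remain.
Then April (30), May (31), June (30), July (31), August (31), September (30), October (31), November (30): 30 + 31 + 30 + 31 + 31 + 30 + 31 + 30 = 244 days.
December 1–20, 2114: 20 days.
Total: 14 + 244 + 20 = 278 days.
278 mod 7 = 5, so 5 days before Thursday is Saturday.

Saturday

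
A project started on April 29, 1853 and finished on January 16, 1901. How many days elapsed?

Day-of-year of April 29, 1853: 119.
Day-of-year of January 16, 1901: 16.
1853 has 365 days, so 365 − 119 = 246 days remain in 1853.
Full years 1854–1900: 36 common + 11 leap = 36×365 + 11×366 = 17166 days.
Total: 246 + 17166 + 16 = 17428 days.

17428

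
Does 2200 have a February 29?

2200 is not a leap year (divisible by 100 but not 400).

No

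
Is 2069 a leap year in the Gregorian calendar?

No

2069 is not a leap year.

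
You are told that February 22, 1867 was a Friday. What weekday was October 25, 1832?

Thursday

Count forward from the earlier date (October 25, 1832) to the later (February 22, 1867):
Day-of-year of October 25, 1832: 299.
Day-of-year of February 22, 1867: 53.
1832 has 366 days, so 366 − 299 = 67 days remain in 1832.
Full years 1833–1866: 26 common + 8 leap = 26×365 + 8×366 = 12418 days.
Total: 67 + 12418 + 53 = 12538 days.
12538 mod 7 = 1, so 1 day before Friday is Thursday.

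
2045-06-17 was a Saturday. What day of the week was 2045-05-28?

Count forward from the earlier date (May 28, 2045) to the later (June 17, 2045):
May 2045: 31 − 28 = 3 days remain.
June 1–17, 2045: 17 days.
Total: 3 + 17 = 20 days.
20 mod 7 = 6, so 6 days before Saturday is Sunday.

Sunday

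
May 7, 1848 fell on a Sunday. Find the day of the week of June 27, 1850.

May 1848: 31 − 7 = 24 days remain.
Then 24 full months totalling 730 days.
June 1–27, 1850: 27 days.
Total: 24 + 730 + 27 = 781 days.
781 mod 7 = 4, so 4 days after Sunday is Thursday.

Thursday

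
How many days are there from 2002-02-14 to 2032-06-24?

Day-of-year of February 14, 2002: 45.
Day-of-year of June 24, 2032: 176.
2002 has 365 days, so 365 − 45 = 320 days remain in 2002.
Full years 2003–2031: 22 common + 7 leap = 22×365 + 7×366 = 10592 days.
Total: 320 + 10592 + 176 = 11088 days.

11088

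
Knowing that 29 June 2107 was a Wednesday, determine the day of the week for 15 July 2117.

Day-of-year of June 29, 2107: 180.
Day-of-year of July 15, 2117: 196.
2107 has 365 days, so 365 − 180 = 185 days remain in 2107.
Full years 2108–2116: 6 common + 3 leap = 6×365 + 3×366 = 3288 days.
Total: 185 + 3288 + 196 = 3669 days.
3669 mod 7 = 1, so 1 day after Wednesday is Thursday.

Thursday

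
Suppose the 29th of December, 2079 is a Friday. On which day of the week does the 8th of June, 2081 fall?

December 29, 2079 → December 29, 2080: 366 days (2080 is a leap year).
December 2080: 31 − 29 = 2 days remain.
Then January (31), February 2081 (28), March (31), April (30), May (31): 31 + 28 + 31 + 30 + 31 = 151 days.
June 1–8, 2081: 8 days.
Residual: 161 days.
Total: 527 days.
527 mod 7 = 2, so 2 days after Friday is Sunday.

Sunday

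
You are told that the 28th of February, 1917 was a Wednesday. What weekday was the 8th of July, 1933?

Day-of-year of February 28, 1917: 59.
Day-of-year of July 8, 1933: 189.
1917 has 365 days, so 365 − 59 = 306 days remain in 1917.
Full years 1918–1932: 11 common + 4 leap = 11×365 + 4×366 = 5479 days.
Total: 306 + 5479 + 189 = 5974 days.
5974 mod 7 = 3, so 3 days after Wednesday is Saturday.

Saturday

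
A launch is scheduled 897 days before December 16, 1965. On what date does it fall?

July 3, 1963

Count 897 days before December 16, 1965:
Day-of-year of July 3, 1963: 184.
Day-of-year of December 16, 1965: 350.
1963 has 365 days, so 365 − 184 = 181 days remain in 1963.
Full years: 1964: 366. Sum = 366.
Total: 181 + 366 + 350 = 897 days.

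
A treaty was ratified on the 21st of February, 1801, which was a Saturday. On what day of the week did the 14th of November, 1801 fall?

Saturday

February 1801: 28 − 21 = 7 days remain (1801 is not a leap year, so February has 28 days).
Then March (31), April (30), May (31), June (30), July (31), August (31), September (30), October (31): 31 + 30 + 31 + 30 + 31 + 31 + 30 + 31 = 245 days.
November 1–14, 1801: 14 days.
Total: 7 + 245 + 14 = 266 days.
266 is a multiple of 7, so the 14th of November, 1801 falls on the same weekday: Saturday.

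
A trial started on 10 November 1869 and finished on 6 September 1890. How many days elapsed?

7605

From November 10, 1869 to November 10, 1889: 20 years, of which 5 contain a Feb 29 — 15×365 + 5×366 = 7305 days.
November 1889: 30 − 10 = 20 days remain.
Then 9 full months totalling 274 days.
September 1–6, 1890: 6 days.
Residual: 300 days.
Total: 7605 days.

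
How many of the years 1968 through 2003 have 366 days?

9

Years divisible by 4 in [1968, 2003]: 1968, 1972, 1976, 1980, 1984, 1988, 1992, 1996, 2000.
2000 is divisible by 400, so still leap.
No century exceptions apply. Count: 9.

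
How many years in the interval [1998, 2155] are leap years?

Years divisible by 4: 2000, 2004, …, 2152 — 39 in all.
Of these, 2100 is divisible by 100 but not 400, so not leap.
2000 is divisible by 400, so still leap.
Leap years: 39 − 1 = 38.

38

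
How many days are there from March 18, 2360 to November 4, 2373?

4979

From March 18, 2360 to March 18, 2373: 13 years, of which 3 contain a Feb 29 — 10×365 + 3×366 = 4748 days.
March 2373: 31 − 18 = 13 days remain.
Then April (30), May (31), June (30), July (31), August (31), September (30), October (31): 30 + 31 + 30 + 31 + 31 + 30 + 31 = 214 days.
November 1–4, 2373: 4 days.
Residual: 231 days.
Total: 4979 days.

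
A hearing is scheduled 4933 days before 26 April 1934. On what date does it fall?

23 October 1920

Count 4933 days before April 26, 1934:
Day-of-year of October 23, 1920: 297.
Day-of-year of April 26, 1934: 116.
1920 has 366 days, so 366 − 297 = 69 days remain in 1920.
Full years 1921–1933: 10 common + 3 leap = 10×365 + 3×366 = 4748 days.
Total: 69 + 4748 + 116 = 4933 days.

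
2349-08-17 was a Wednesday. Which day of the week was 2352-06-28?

Saturday

Day-of-year of August 17, 2349: 229.
Day-of-year of June 28, 2352: 180.
2349 has 365 days, so 365 − 229 = 136 days remain in 2349.
Full years: 2350: 365; 2351: 365. Sum = 730.
Total: 136 + 730 + 180 = 1046 days.
1046 mod 7 = 3, so 3 days after Wednesday is Saturday.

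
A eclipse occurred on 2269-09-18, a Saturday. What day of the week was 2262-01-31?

Friday

Count forward from the earlier date (January 31, 2262) to the later (September 18, 2269):
From January 31, 2262 to January 31, 2269: 7 years, of which 2 contain a Feb 29 — 5×365 + 2×366 = 2557 days.
January 2269: 31 − 31 = 0 days remain.
Then February 2269 (28), March (31), April (30), May (31), June (30), July (31), August (31): 28 + 31 + 30 + 31 + 30 + 31 + 31 = 212 days.
September 1–18, 2269: 18 days.
Residual: 230 days.
Total: 2787 days.
2787 mod 7 = 1, so 1 day before Saturday is Friday.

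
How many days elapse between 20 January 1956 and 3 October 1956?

January 1956: 31 − 20 = 11 days remain.
Then February 1956 (29), March (31), April (30), May (31), June (30), July (31), August (31), September (30): 29 + 31 + 30 + 31 + 30 + 31 + 31 + 30 = 243 days.
October 1–3, 1956: 3 days.
Total: 11 + 243 + 3 = 257 days.

257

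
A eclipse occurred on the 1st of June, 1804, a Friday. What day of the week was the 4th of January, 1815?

From June 1, 1804 to June 1, 1814: 10 years, of which 2 contain a Feb 29 — 8×365 + 2×366 = 3652 days.
June 1814: 30 − 1 = 29 days remain.
Then July (31), August (31), September (30), October (31), November (30), December (31): 31 + 31 + 30 + 31 + 30 + 31 = 184 days.
January 1–4, 1815: 4 days.
Residual: 217 days.
Total: 3869 days.
3869 mod 7 = 5, so 5 days after Friday is Wednesday.

Wednesday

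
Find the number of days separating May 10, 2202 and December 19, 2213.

From May 10, 2202 to May 10, 2213: 11 years, of which 3 contain a Feb 29 — 8×365 + 3×366 = 4018 days.
May 2213: 31 − 10 = 21 days remain.
Then June (30), July (31), August (31), September (30), October (31), November (30): 30 + 31 + 31 + 30 + 31 + 30 = 183 days.
December 1–19, 2213: 19 days.
Residual: 223 days.
Total: 4241 days.

4241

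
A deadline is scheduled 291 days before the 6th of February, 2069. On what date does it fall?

the 21st of April, 2068

Count 291 days before February 6, 2069:
Day-of-year of April 21, 2068: 112.
Day-of-year of February 6, 2069: 37.
2068 has 366 days, so 366 − 112 = 254 days remain in 2068.
Total: 254 + 37 = 291 days.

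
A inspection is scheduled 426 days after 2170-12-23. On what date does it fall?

2172-02-22

Count 426 days after December 23, 2170:
December 2170: 31 − 23 = 8 days remain.
Then 13 full months totalling 396 days.
February 1–22, 2172: 22 days (2172 is a leap year).
Total: 8 + 396 + 22 = 426 days.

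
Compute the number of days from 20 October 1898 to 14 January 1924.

From October 20, 1898 to October 20, 1923: 25 years, of which 5 contain a Feb 29 — 20×365 + 5×366 = 9130 days.
(1900 is not a leap year (divisible by 100 but not 400).)
October 1923: 31 − 20 = 11 days remain.
Then November (30), December (31): 30 + 31 = 61 days.
January 1–14, 1924: 14 days.
Residual: 86 days.
Total: 9216 days.

9216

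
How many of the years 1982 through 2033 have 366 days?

13

Years divisible by 4: 1984, 1988, …, 2032 — 13 in all.
2000 is divisible by 400, so still leap.
No century exceptions apply. Count: 13.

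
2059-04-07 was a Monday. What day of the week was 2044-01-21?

Thursday

Count forward from the earlier date (January 21, 2044) to the later (April 7, 2059):
From January 21, 2044 to January 21, 2059: 15 years, of which 4 contain a Feb 29 — 11×365 + 4×366 = 5479 days.
January 2059: 31 − 21 = 10 days remain.
Then February 2059 (28), March (31): 28 + 31 = 59 days.
April 1–7, 2059: 7 days.
Residual: 76 days.
Total: 5555 days.
5555 mod 7 = 4, so 4 days before Monday is Thursday.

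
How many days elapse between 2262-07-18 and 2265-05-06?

July 18, 2262 → July 18, 2263: 365 days.
July 18, 2263 → July 18, 2264: 366 days (2264 is a leap year).
July 2264: 31 − 18 = 13 days remain.
Then 9 full months totalling 273 days.
May 1–6, 2265: 6 days.
Residual: 292 days.
Total: 1023 days.

1023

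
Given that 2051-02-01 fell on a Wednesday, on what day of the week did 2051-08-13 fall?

February 2051: 28 − 1 = 27 days remain (2051 is not a leap year, so February has 28 days).
Then March (31), April (30), May (31), June (30), July (31): 31 + 30 + 31 + 30 + 31 = 153 days.
August 1–13, 2051: 13 days.
Total: 27 + 153 + 13 = 193 days.
193 mod 7 = 4, so 4 days after Wednesday is Sunday.

Sunday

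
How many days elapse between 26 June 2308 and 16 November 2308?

143

June 2308: 30 − 26 = 4 days remain.
Then July (31), August (31), September (30), October (31): 31 + 31 + 30 + 31 = 123 days.
November 1–16, 2308: 16 days.
Total: 4 + 123 + 16 = 143 days.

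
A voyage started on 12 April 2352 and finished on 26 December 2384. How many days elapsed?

11946

Day-of-year of April 12, 2352: 103.
Day-of-year of December 26, 2384: 361.
2352 has 366 days, so 366 − 103 = 263 days remain in 2352.
Full years 2353–2383: 24 common + 7 leap = 24×365 + 7×366 = 11322 days.
Total: 263 + 11322 + 361 = 11946 days.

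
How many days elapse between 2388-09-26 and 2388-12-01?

66

September 2388: 30 − 26 = 4 days remain.
Then October (31), November (30): 31 + 30 = 61 days.
December 1, 2388: 1 day.
Total: 4 + 61 + 1 = 66 days.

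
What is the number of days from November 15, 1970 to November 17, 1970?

2

Within November 1970: 17 − 15 = 2 days.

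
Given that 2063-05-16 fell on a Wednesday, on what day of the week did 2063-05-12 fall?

Count forward from the earlier date (May 12, 2063) to the later (May 16, 2063):
Within May 2063: 16 − 12 = 4 days.
4 mod 7 = 4, so 4 days before Wednesday is Saturday.

Saturday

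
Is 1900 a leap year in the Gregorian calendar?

No

1900 is not a leap year (divisible by 100 but not 400).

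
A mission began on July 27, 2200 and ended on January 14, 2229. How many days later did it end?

Day-of-year of July 27, 2200: 208.
Day-of-year of January 14, 2229: 14.
2200 has 365 days, so 365 − 208 = 157 days remain in 2200.
Full years 2201–2228: 21 common + 7 leap = 21×365 + 7×366 = 10227 days.
Total: 157 + 10227 + 14 = 10398 days.

10398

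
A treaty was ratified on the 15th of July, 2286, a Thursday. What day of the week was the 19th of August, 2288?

Sunday

Day-of-year of July 15, 2286: 196.
Day-of-year of August 19, 2288: 232.
2286 has 365 days, so 365 − 196 = 169 days remain in 2286.
Full years: 2287: 365. Sum = 365.
Total: 169 + 365 + 232 = 766 days.
766 mod 7 = 3, so 3 days after Thursday is Sunday.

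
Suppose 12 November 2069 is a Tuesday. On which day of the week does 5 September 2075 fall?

Thursday

November 12, 2069 → November 12, 2070: 365 days.
November 12, 2070 → November 12, 2071: 365 days.
November 12, 2071 → November 12, 2072: 366 days (2072 is a leap year).
November 12, 2072 → November 12, 2073: 365 days.
November 12, 2073 → November 12, 2074: 365 days.
November 2074: 30 − 12 = 18 days remain.
Then 9 full months totalling 274 days.
September 1–5, 2075: 5 days.
Residual: 297 days.
Total: 2123 days.
2123 mod 7 = 2, so 2 days after Tuesday is Thursday.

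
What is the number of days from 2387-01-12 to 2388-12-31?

January 2387: 31 − 12 = 19 days remain.
Then 22 full months totalling 669 days.
December 1–31, 2388: 31 days.
Total: 19 + 669 + 31 = 719 days.

719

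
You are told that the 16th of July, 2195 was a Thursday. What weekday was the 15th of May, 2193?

Wednesday

Count forward from the earlier date (May 15, 2193) to the later (July 16, 2195):
Day-of-year of May 15, 2193: 135.
Day-of-year of July 16, 2195: 197.
2193 has 365 days, so 365 − 135 = 230 days remain in 2193.
Full years: 2194: 365. Sum = 365.
Total: 230 + 365 + 197 = 792 days.
792 mod 7 = 1, so 1 day before Thursday is Wednesday.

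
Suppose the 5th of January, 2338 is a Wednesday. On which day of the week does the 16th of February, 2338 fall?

January 2338: 31 − 5 = 26 days remain.
February 1–16, 2338: 16 days (2338 is not a leap year).
Total: 26 + 16 = 42 days.
42 is a multiple of 7, so the 16th of February, 2338 falls on the same weekday: Wednesday.

Wednesday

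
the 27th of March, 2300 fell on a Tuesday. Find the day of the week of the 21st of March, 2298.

Count forward from the earlier date (March 21, 2298) to the later (March 27, 2300):
March 21, 2298 → March 21, 2299: 365 days.
March 21, 2299 → March 21, 2300: 365 days (2300 is not a leap year (divisible by 100 but not 400)).
Within March 2300: 27 − 21 = 6 days.
Total: 736 days.
736 mod 7 = 1, so 1 day before Tuesday is Monday.

Monday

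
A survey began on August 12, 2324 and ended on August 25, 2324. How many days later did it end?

13

Within August 2324: 25 − 12 = 13 days.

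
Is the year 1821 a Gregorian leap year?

1821 is not a leap year.

No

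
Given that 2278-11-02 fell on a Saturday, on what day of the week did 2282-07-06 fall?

November 2, 2278 → November 2, 2279: 365 days.
November 2, 2279 → November 2, 2280: 366 days (2280 is a leap year).
November 2, 2280 → November 2, 2281: 365 days.
November 2281: 30 − 2 = 28 days remain.
Then December (31), January (31), February 2282 (28), March (31), April (30), May (31), June (30): 31 + 31 + 28 + 31 + 30 + 31 + 30 = 212 days.
July 1–6, 2282: 6 days.
Residual: 246 days.
Total: 1342 days.
1342 mod 7 = 5, so 5 days after Saturday is Thursday.

Thursday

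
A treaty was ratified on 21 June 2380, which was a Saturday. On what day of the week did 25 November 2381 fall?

Day-of-year of June 21, 2380: 173.
Day-of-year of November 25, 2381: 329.
2380 has 366 days, so 366 − 173 = 193 days remain in 2380.
Total: 193 + 329 = 522 days.
522 mod 7 = 4, so 4 days after Saturday is Wednesday.

Wednesday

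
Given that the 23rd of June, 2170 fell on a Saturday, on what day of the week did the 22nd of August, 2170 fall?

Wednesday

June 2170: 30 − 23 = 7 days remain.
Then July (31): 31 days.
August 1–22, 2170: 22 days.
Total: 7 + 31 + 22 = 60 days.
60 mod 7 = 4, so 4 days after Saturday is Wednesday.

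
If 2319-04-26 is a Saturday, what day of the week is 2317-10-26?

Friday

Count forward from the earlier date (October 26, 2317) to the later (April 26, 2319):
October 2317: 31 − 26 = 5 days remain.
Then 17 full months totalling 516 days.
April 1–26, 2319: 26 days.
Total: 5 + 516 + 26 = 547 days.
547 mod 7 = 1, so 1 day before Saturday is Friday.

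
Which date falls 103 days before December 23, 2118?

September 11, 2118

Count 103 days before December 23, 2118:
September 2118: 30 − 11 = 19 days remain.
Then October (31), November (30): 31 + 30 = 61 days.
December 1–23, 2118: 23 days.
Total: 19 + 61 + 23 = 103 days.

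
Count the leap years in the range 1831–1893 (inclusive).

Years divisible by 4: 1832, 1836, …, 1892 — 16 in all.
No century exceptions apply. Count: 16.

16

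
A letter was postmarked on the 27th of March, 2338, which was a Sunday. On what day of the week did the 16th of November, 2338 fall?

Wednesday

March 2338: 31 − 27 = 4 days remain.
Then April (30), May (31), June (30), July (31), August (31), September (30), October (31): 30 + 31 + 30 + 31 + 31 + 30 + 31 = 214 days.
November 1–16, 2338: 16 days.
Total: 4 + 214 + 16 = 234 days.
234 mod 7 = 3, so 3 days after Sunday is Wednesday.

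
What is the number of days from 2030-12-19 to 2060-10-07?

10885

From December 19, 2030 to December 19, 2059: 29 years, of which 7 contain a Feb 29 — 22×365 + 7×366 = 10592 days.
December 2059: 31 − 19 = 12 days remain.
Then 9 full months totalling 274 days.
October 1–7, 2060: 7 days.
Residual: 293 days.
Total: 10885 days.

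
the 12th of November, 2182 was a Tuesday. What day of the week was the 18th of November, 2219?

Thursday

Day-of-year of November 12, 2182: 316.
Day-of-year of November 18, 2219: 322.
2182 has 365 days, so 365 − 316 = 49 days remain in 2182.
Full years 2183–2218: 28 common + 8 leap = 28×365 + 8×366 = 13148 days.
Total: 49 + 13148 + 322 = 13519 days.
13519 mod 7 = 2, so 2 days after Tuesday is Thursday.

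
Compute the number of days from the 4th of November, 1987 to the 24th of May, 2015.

Day-of-year of November 4, 1987: 308.
Day-of-year of May 24, 2015: 144.
1987 has 365 days, so 365 − 308 = 57 days remain in 1987.
Full years 1988–2014: 20 common + 7 leap = 20×365 + 7×366 = 9862 days.
Total: 57 + 9862 + 144 = 10063 days.

10063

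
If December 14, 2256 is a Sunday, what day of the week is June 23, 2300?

Saturday

From December 14, 2256 to December 14, 2299: 43 years, of which 10 contain a Feb 29 — 33×365 + 10×366 = 15705 days.
December 2299: 31 − 14 = 17 days remain.
Then January (31), February 2300 (28), March (31), April (30), May (31): 31 + 28 + 31 + 30 + 31 = 151 days.
June 1–23, 2300: 23 days.
Residual: 191 days.
Total: 15896 days.
15896 mod 7 = 6, so 6 days after Sunday is Saturday.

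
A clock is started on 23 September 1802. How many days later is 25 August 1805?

1067

Day-of-year of September 23, 1802: 266.
Day-of-year of August 25, 1805: 237.
1802 has 365 days, so 365 − 266 = 99 days remain in 1802.
Full years: 1803: 365; 1804: 366. Sum = 731.
Total: 99 + 731 + 237 = 1067 days.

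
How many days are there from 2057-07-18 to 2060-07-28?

1106

July 18, 2057 → July 18, 2058: 365 days.
July 18, 2058 → July 18, 2059: 365 days.
July 18, 2059 → July 18, 2060: 366 days (2060 is a leap year).
Within July 2060: 28 − 18 = 10 days.
Total: 1106 days.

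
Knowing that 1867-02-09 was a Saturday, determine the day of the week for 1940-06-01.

From February 9, 1867 to February 9, 1940: 73 years, of which 17 contain a Feb 29 — 56×365 + 17×366 = 26662 days.
(1900 is not a leap year (divisible by 100 but not 400).)
February 1940: 29 − 9 = 20 days remain (1940 is a leap year, so February has 29 days).
Then March (31), April (30), May (31): 31 + 30 + 31 = 92 days.
June 1, 1940: 1 day.
Residual: 113 days.
Total: 26775 days.
26775 is a multiple of 7, so 1940-06-01 falls on the same weekday: Saturday.

Saturday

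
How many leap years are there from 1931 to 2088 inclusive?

40

Years divisible by 4: 1932, 1936, …, 2088 — 40 in all.
2000 is divisible by 400, so still leap.
No century exceptions apply. Count: 40.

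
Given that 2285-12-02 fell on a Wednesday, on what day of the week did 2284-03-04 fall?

Count forward from the earlier date (March 4, 2284) to the later (December 2, 2285):
Day-of-year of March 4, 2284: 64.
Day-of-year of December 2, 2285: 336.
2284 has 366 days, so 366 − 64 = 302 days remain in 2284.
Total: 302 + 336 = 638 days.
638 mod 7 = 1, so 1 day before Wednesday is Tuesday.

Tuesday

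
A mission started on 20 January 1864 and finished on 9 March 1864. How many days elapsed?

January 1864: 31 − 20 = 11 days remain.
Then February 1864 (29): 29 days.
March 1–9, 1864: 9 days.
Total: 11 + 29 + 9 = 49 days.

49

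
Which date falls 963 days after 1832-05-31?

1835-01-19

Count 963 days after May 31, 1832:
Day-of-year of May 31, 1832: 152.
Day-of-year of January 19, 1835: 19.
1832 has 366 days, so 366 − 152 = 214 days remain in 1832.
Full years: 1833: 365; 1834: 365. Sum = 730.
Total: 214 + 730 + 19 = 963 days.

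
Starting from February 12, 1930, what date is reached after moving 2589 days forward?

March 16, 1937

Count 2589 days after February 12, 1930:
From February 12, 1930 to February 12, 1937: 7 years, of which 2 contain a Feb 29 — 5×365 + 2×366 = 2557 days.
February 1937: 28 − 12 = 16 days remain (1937 is not a leap year, so February has 28 days).
March 1–16, 1937: 16 days.
Residual: 32 days.
Total: 2589 days.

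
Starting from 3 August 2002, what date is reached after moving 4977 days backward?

17 December 1988

Count 4977 days before August 3, 2002:
From December 17, 1988 to December 17, 2001: 13 years, of which 3 contain a Feb 29 — 10×365 + 3×366 = 4748 days.
(2000 is a leap year (divisible by 400).)
December 2001: 31 − 17 = 14 days remain.
Then January (31), February 2002 (28), March (31), April (30), May (31), June (30), July (31): 31 + 28 + 31 + 30 + 31 + 30 + 31 = 212 days.
August 1–3, 2002: 3 days.
Residual: 229 days.
Total: 4977 days.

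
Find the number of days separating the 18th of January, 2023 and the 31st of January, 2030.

From January 18, 2023 to January 18, 2030: 7 years, of which 2 contain a Feb 29 — 5×365 + 2×366 = 2557 days.
Within January 2030: 31 − 18 = 13 days.
Total: 2570 days.

2570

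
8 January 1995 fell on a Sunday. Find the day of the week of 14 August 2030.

Wednesday

From January 8, 1995 to January 8, 2030: 35 years, of which 9 contain a Feb 29 — 26×365 + 9×366 = 12784 days.
(2000 is a leap year (divisible by 400).)
January 2030: 31 − 8 = 23 days remain.
Then February 2030 (28), March (31), April (30), May (31), June (30), July (31): 28 + 31 + 30 + 31 + 30 + 31 = 181 days.
August 1–14, 2030: 14 days.
Residual: 218 days.
Total: 13002 days.
13002 mod 7 = 3, so 3 days after Sunday is Wednesday.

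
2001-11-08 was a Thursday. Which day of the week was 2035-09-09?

From November 8, 2001 to November 8, 2034: 33 years, of which 8 contain a Feb 29 — 25×365 + 8×366 = 12053 days.
November 2034: 30 − 8 = 22 days remain.
Then 9 full months totalling 274 days.
September 1–9, 2035: 9 days.
Residual: 305 days.
Total: 12358 days.
12358 mod 7 = 3, so 3 days after Thursday is Sunday.

Sunday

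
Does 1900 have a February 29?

1900 is not a leap year (divisible by 100 but not 400).

No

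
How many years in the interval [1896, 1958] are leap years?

15

Years divisible by 4: 1896, 1900, …, 1956 — 16 in all.
Of these, 1900 is divisible by 100 but not 400, so not leap.
Leap years: 16 − 1 = 15.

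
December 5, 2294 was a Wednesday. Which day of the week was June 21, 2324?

From December 5, 2294 to December 5, 2323: 29 years, of which 6 contain a Feb 29 — 23×365 + 6×366 = 10591 days.
(2300 is not a leap year (divisible by 100 but not 400).)
December 2323: 31 − 5 = 26 days remain.
Then January (31), February 2324 (29), March (31), April (30), May (31): 31 + 29 + 31 + 30 + 31 = 152 days.
June 1–21, 2324: 21 days.
Residual: 199 days.
Total: 10790 days.
10790 mod 7 = 3, so 3 days after Wednesday is Saturday.

Saturday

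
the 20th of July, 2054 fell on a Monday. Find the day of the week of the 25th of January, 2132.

Day-of-year of July 20, 2054: 201.
Day-of-year of January 25, 2132: 25.
2054 has 365 days, so 365 − 201 = 164 days remain in 2054.
Full years 2055–2131: 59 common + 18 leap = 59×365 + 18×366 = 28123 days.
Total: 164 + 28123 + 25 = 28312 days.
28312 mod 7 = 4, so 4 days after Monday is Friday.

Friday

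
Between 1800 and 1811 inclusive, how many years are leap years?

Years divisible by 4 in [1800, 1811]: 1800, 1804, 1808.
Of these, 1800 is divisible by 100 but not 400, so not leap.
Leap years: 3 − 1 = 2.

2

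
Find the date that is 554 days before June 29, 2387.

December 22, 2385

Count 554 days before June 29, 2387:
December 2385: 31 − 22 = 9 days remain.
Then 17 full months totalling 516 days.
June 1–29, 2387: 29 days.
Total: 9 + 516 + 29 = 554 days.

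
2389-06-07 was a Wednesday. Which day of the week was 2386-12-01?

Count forward from the earlier date (December 1, 2386) to the later (June 7, 2389):
Day-of-year of December 1, 2386: 335.
Day-of-year of June 7, 2389: 158.
2386 has 365 days, so 365 − 335 = 30 days remain in 2386.
Full years: 2387: 365; 2388: 366. Sum = 731.
Total: 30 + 731 + 158 = 919 days.
919 mod 7 = 2, so 2 days before Wednesday is Monday.

Monday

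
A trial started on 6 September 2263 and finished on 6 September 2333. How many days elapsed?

From September 6, 2263 to September 6, 2333: 70 years, of which 17 contain a Feb 29 — 53×365 + 17×366 = 25567 days.
(2300 is not a leap year (divisible by 100 but not 400).)
Total: 25567 days.

25567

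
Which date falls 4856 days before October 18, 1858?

July 2, 1845

Count 4856 days before October 18, 1858:
From July 2, 1845 to July 2, 1858: 13 years, of which 3 contain a Feb 29 — 10×365 + 3×366 = 4748 days.
July 1858: 31 − 2 = 29 days remain.
Then August (31), September (30): 31 + 30 = 61 days.
October 1–18, 1858: 18 days.
Residual: 108 days.
Total: 4856 days.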